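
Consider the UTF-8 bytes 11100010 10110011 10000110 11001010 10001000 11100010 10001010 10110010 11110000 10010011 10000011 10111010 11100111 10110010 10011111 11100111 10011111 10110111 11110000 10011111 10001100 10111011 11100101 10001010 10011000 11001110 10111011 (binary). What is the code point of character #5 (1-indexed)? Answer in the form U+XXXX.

Offset 0: leading byte 0xE2 = 11100010 → 3-byte char #1 = E2 B3 86.
Offset 3: leading byte 0xCA = 11001010 → 2-byte char #2 = CA 88.
Offset 5: leading byte 0xE2 = 11100010 → 3-byte char #3 = E2 8A B2.
Offset 8: leading byte 0xF0 = 11110000 → 4-byte char #4 = F0 93 83 BA.
Offset 12: leading byte 0xE7 = 11100111 → 3-byte char #5 = E7 B2 9F.
Leading byte 0xE7 = 11100111 matches 1110xxxx → 3-byte sequence.
Byte 1: 0xE7 = 11100111, payload 0111 (4 bits).
Byte 2: 0xB2 = 10110010 (10xxxxxx ✓), payload 110010.
Byte 3: 0x9F = 10011111 (10xxxxxx ✓), payload 011111.
Concatenate: 0111110010011111 = 0x7C9F (16 bits → U+7C9F).

U+7C9F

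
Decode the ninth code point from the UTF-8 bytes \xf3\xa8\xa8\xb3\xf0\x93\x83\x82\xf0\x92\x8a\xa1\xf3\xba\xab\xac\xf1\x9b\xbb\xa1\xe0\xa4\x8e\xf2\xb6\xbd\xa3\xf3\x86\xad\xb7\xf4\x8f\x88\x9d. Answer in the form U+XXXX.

U+10F21D

Offset 0: leading byte 0xF3 = 11110011 → 4-byte char #1 = F3 A8 A8 B3.
Offset 4: leading byte 0xF0 = 11110000 → 4-byte char #2 = F0 93 83 82.
Offset 8: leading byte 0xF0 = 11110000 → 4-byte char #3 = F0 92 8A A1.
Offset 12: leading byte 0xF3 = 11110011 → 4-byte char #4 = F3 BA AB AC.
Offset 16: leading byte 0xF1 = 11110001 → 4-byte char #5 = F1 9B BB A1.
Offset 20: leading byte 0xE0 = 11100000 → 3-byte char #6 = E0 A4 8E.
Offset 23: leading byte 0xF2 = 11110010 → 4-byte char #7 = F2 B6 BD A3.
Offset 27: leading byte 0xF3 = 11110011 → 4-byte char #8 = F3 86 AD B7.
Offset 31: leading byte 0xF4 = 11110100 → 4-byte char #9 = F4 8F 88 9D.
Leading byte 0xF4 = 11110100 matches 11110xxx → 4-byte sequence.
Byte 1: 0xF4 = 11110100, payload 100 (3 bits).
Byte 2: 0x8F = 10001111 (10xxxxxx ✓), payload 001111.
Byte 3: 0x88 = 10001000 (10xxxxxx ✓), payload 001000.
Byte 4: 0x9D = 10011101 (10xxxxxx ✓), payload 011101.
Concatenate: 100001111001000011101 = 0x10F21D (21 bits → U+10F21D).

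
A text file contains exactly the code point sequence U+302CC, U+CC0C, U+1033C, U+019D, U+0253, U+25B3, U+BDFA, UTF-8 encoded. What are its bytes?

F0 B0 8B 8C EC B0 8C F0 90 8C BC C6 9D C9 93 E2 96 B3 EB B7 BA

U+302CC: 4-byte form → F0 B0 8B 8C.
U+CC0C: 3-byte form → EC B0 8C.
U+1033C: 4-byte form → F0 90 8C BC.
U+019D: 2-byte form → C6 9D.
U+0253: 2-byte form → C9 93.
U+25B3: 3-byte form → E2 96 B3.
U+BDFA: 3-byte form → EB B7 BA.
Concatenated (21 bytes): F0 B0 8B 8C EC B0 8C F0 90 8C BC C6 9D C9 93 E2 96 B3 EB B7 BA.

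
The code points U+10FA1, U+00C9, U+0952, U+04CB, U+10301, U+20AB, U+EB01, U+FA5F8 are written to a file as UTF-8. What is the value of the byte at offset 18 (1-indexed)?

1-indexed offset 18 is 0-indexed offset 17.
U+10FA1 → 4-byte form F0 90 BE A1 at offsets 0–3.
U+00C9 → 2-byte form C3 89 at offsets 4–5.
U+0952 → 3-byte form E0 A5 92 at offsets 6–8.
U+04CB → 2-byte form D3 8B at offsets 9–10.
U+10301 → 4-byte form F0 90 8C 81 at offsets 11–14.
U+20AB → 3-byte form E2 82 AB at offsets 15–17.
Offset 17 falls in char 6's range; it's byte 3 of E2 82 AB = 0xAB.

0xAB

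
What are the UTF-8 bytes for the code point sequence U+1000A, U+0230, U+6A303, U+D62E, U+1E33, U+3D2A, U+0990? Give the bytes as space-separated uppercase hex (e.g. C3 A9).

U+1000A: 4-byte form → F0 90 80 8A.
U+0230: 2-byte form → C8 B0.
U+6A303: 4-byte form → F1 AA 8C 83.
U+D62E: 3-byte form → ED 98 AE.
U+1E33: 3-byte form → E1 B8 B3.
U+3D2A: 3-byte form → E3 B4 AA.
U+0990: 3-byte form → E0 A6 90.
Concatenated (22 bytes): F0 90 80 8A C8 B0 F1 AA 8C 83 ED 98 AE E1 B8 B3 E3 B4 AA E0 A6 90.

F0 90 80 8A C8 B0 F1 AA 8C 83 ED 98 AE E1 B8 B3 E3 B4 AA E0 A6 90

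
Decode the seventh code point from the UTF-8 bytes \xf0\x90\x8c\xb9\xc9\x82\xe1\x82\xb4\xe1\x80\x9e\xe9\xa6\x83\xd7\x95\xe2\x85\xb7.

U+2177

Offset 0: leading byte 0xF0 = 11110000 → 4-byte char #1 = F0 90 8C B9.
Offset 4: leading byte 0xC9 = 11001001 → 2-byte char #2 = C9 82.
Offset 6: leading byte 0xE1 = 11100001 → 3-byte char #3 = E1 82 B4.
Offset 9: leading byte 0xE1 = 11100001 → 3-byte char #4 = E1 80 9E.
Offset 12: leading byte 0xE9 = 11101001 → 3-byte char #5 = E9 A6 83.
Offset 15: leading byte 0xD7 = 11010111 → 2-byte char #6 = D7 95.
Offset 17: leading byte 0xE2 = 11100010 → 3-byte char #7 = E2 85 B7.
Leading byte 0xE2 = 11100010 matches 1110xxxx → 3-byte sequence.
Byte 1: 0xE2 = 11100010, payload 0010 (4 bits).
Byte 2: 0x85 = 10000101 (10xxxxxx ✓), payload 000101.
Byte 3: 0xB7 = 10110111 (10xxxxxx ✓), payload 110111.
Concatenate: 0010000101110111 = 0x2177 (16 bits → U+2177).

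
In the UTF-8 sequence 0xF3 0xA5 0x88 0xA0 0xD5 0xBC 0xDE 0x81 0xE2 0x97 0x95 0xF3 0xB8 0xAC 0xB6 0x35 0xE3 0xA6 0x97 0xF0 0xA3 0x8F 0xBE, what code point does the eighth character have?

Offset 0: leading byte 0xF3 = 11110011 → 4-byte char #1 = F3 A5 88 A0.
Offset 4: leading byte 0xD5 = 11010101 → 2-byte char #2 = D5 BC.
Offset 6: leading byte 0xDE = 11011110 → 2-byte char #3 = DE 81.
Offset 8: leading byte 0xE2 = 11100010 → 3-byte char #4 = E2 97 95.
Offset 11: leading byte 0xF3 = 11110011 → 4-byte char #5 = F3 B8 AC B6.
Offset 15: leading byte 0x35 = 00110101 → 1-byte char #6 = 35.
Offset 16: leading byte 0xE3 = 11100011 → 3-byte char #7 = E3 A6 97.
Offset 19: leading byte 0xF0 = 11110000 → 4-byte char #8 = F0 A3 8F BE.
Leading byte 0xF0 = 11110000 matches 11110xxx → 4-byte sequence.
Byte 1: 0xF0 = 11110000, payload 000 (3 bits).
Byte 2: 0xA3 = 10100011 (10xxxxxx ✓), payload 100011.
Byte 3: 0x8F = 10001111 (10xxxxxx ✓), payload 001111.
Byte 4: 0xBE = 10111110 (10xxxxxx ✓), payload 111110.
Concatenate: 000100011001111111110 = 0x233FE (21 bits → U+233FE).

U+233FE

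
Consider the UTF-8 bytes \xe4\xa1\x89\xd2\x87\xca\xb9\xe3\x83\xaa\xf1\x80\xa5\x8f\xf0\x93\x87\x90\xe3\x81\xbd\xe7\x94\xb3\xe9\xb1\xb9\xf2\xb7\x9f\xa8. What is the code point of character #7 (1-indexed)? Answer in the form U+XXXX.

U+307D

Offset 0: leading byte 0xE4 = 11100100 → 3-byte char #1 = E4 A1 89.
Offset 3: leading byte 0xD2 = 11010010 → 2-byte char #2 = D2 87.
Offset 5: leading byte 0xCA = 11001010 → 2-byte char #3 = CA B9.
Offset 7: leading byte 0xE3 = 11100011 → 3-byte char #4 = E3 83 AA.
Offset 10: leading byte 0xF1 = 11110001 → 4-byte char #5 = F1 80 A5 8F.
Offset 14: leading byte 0xF0 = 11110000 → 4-byte char #6 = F0 93 87 90.
Offset 18: leading byte 0xE3 = 11100011 → 3-byte char #7 = E3 81 BD.
Leading byte 0xE3 = 11100011 matches 1110xxxx → 3-byte sequence.
Byte 1: 0xE3 = 11100011, payload 0011 (4 bits).
Byte 2: 0x81 = 10000001 (10xxxxxx ✓), payload 000001.
Byte 3: 0xBD = 10111101 (10xxxxxx ✓), payload 111101.
Concatenate: 0011000001111101 = 0x307D (16 bits → U+307D).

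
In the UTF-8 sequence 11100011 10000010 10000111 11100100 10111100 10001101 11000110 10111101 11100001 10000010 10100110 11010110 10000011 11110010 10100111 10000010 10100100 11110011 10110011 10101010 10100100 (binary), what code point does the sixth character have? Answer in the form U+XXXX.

U+A70A4

Offset 0: leading byte 0xE3 = 11100011 → 3-byte char #1 = E3 82 87.
Offset 3: leading byte 0xE4 = 11100100 → 3-byte char #2 = E4 BC 8D.
Offset 6: leading byte 0xC6 = 11000110 → 2-byte char #3 = C6 BD.
Offset 8: leading byte 0xE1 = 11100001 → 3-byte char #4 = E1 82 A6.
Offset 11: leading byte 0xD6 = 11010110 → 2-byte char #5 = D6 83.
Offset 13: leading byte 0xF2 = 11110010 → 4-byte char #6 = F2 A7 82 A4.
Leading byte 0xF2 = 11110010 matches 11110xxx → 4-byte sequence.
Byte 1: 0xF2 = 11110010, payload 010 (3 bits).
Byte 2: 0xA7 = 10100111 (10xxxxxx ✓), payload 100111.
Byte 3: 0x82 = 10000010 (10xxxxxx ✓), payload 000010.
Byte 4: 0xA4 = 10100100 (10xxxxxx ✓), payload 100100.
Concatenate: 010100111000010100100 = 0xA70A4 (21 bits → U+A70A4).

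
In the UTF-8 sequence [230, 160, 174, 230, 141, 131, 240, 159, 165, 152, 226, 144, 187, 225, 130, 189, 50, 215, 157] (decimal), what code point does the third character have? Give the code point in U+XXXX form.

U+1F958

Offset 0: leading byte 0xE6 = 11100110 → 3-byte char #1 = E6 A0 AE.
Offset 3: leading byte 0xE6 = 11100110 → 3-byte char #2 = E6 8D 83.
Offset 6: leading byte 0xF0 = 11110000 → 4-byte char #3 = F0 9F A5 98.
Leading byte 0xF0 = 11110000 matches 11110xxx → 4-byte sequence.
Byte 1: 0xF0 = 11110000, payload 000 (3 bits).
Byte 2: 0x9F = 10011111 (10xxxxxx ✓), payload 011111.
Byte 3: 0xA5 = 10100101 (10xxxxxx ✓), payload 100101.
Byte 4: 0x98 = 10011000 (10xxxxxx ✓), payload 011000.
Concatenate: 000011111100101011000 = 0x1F958 (21 bits → U+1F958).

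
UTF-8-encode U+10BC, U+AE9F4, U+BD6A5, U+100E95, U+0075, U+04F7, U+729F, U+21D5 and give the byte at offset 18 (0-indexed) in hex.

0xE7

U+10BC → 3-byte form E1 82 BC at offsets 0–2.
U+AE9F4 → 4-byte form F2 AE A7 B4 at offsets 3–6.
U+BD6A5 → 4-byte form F2 BD 9A A5 at offsets 7–10.
U+100E95 → 4-byte form F4 80 BA 95 at offsets 11–14.
U+0075 → 1-byte form 75 at offsets 15–15.
U+04F7 → 2-byte form D3 B7 at offsets 16–17.
U+729F → 3-byte form E7 8A 9F at offsets 18–20.
Offset 18 falls in char 7's range; it's byte 1 of E7 8A 9F = 0xE7.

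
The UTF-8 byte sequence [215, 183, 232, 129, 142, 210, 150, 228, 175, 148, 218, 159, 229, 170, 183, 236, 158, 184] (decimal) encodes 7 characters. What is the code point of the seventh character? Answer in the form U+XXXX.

U+C7B8

Offset 0: leading byte 0xD7 = 11010111 → 2-byte char #1 = D7 B7.
Offset 2: leading byte 0xE8 = 11101000 → 3-byte char #2 = E8 81 8E.
Offset 5: leading byte 0xD2 = 11010010 → 2-byte char #3 = D2 96.
Offset 7: leading byte 0xE4 = 11100100 → 3-byte char #4 = E4 AF 94.
Offset 10: leading byte 0xDA = 11011010 → 2-byte char #5 = DA 9F.
Offset 12: leading byte 0xE5 = 11100101 → 3-byte char #6 = E5 AA B7.
Offset 15: leading byte 0xEC = 11101100 → 3-byte char #7 = EC 9E B8.
Leading byte 0xEC = 11101100 matches 1110xxxx → 3-byte sequence.
Byte 1: 0xEC = 11101100, payload 1100 (4 bits).
Byte 2: 0x9E = 10011110 (10xxxxxx ✓), payload 011110.
Byte 3: 0xB8 = 10111000 (10xxxxxx ✓), payload 111000.
Concatenate: 1100011110111000 = 0xC7B8 (16 bits → U+C7B8).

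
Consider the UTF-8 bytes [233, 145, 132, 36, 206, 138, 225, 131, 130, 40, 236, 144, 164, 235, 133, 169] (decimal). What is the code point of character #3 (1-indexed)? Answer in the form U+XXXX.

Offset 0: leading byte 0xE9 = 11101001 → 3-byte char #1 = E9 91 84.
Offset 3: leading byte 0x24 = 00100100 → 1-byte char #2 = 24.
Offset 4: leading byte 0xCE = 11001110 → 2-byte char #3 = CE 8A.
Leading byte 0xCE = 11001110 matches 110xxxxx → 2-byte sequence.
Byte 1: 0xCE = 11001110, payload 01110 (5 bits).
Byte 2: 0x8A = 10001010 (10xxxxxx ✓), payload 001010.
Concatenate: 01110001010 = 0x38A (11 bits → U+038A).

U+038A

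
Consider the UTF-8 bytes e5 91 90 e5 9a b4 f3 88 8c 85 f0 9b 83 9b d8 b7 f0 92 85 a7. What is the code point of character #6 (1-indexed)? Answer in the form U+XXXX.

U+12167

Offset 0: leading byte 0xE5 = 11100101 → 3-byte char #1 = E5 91 90.
Offset 3: leading byte 0xE5 = 11100101 → 3-byte char #2 = E5 9A B4.
Offset 6: leading byte 0xF3 = 11110011 → 4-byte char #3 = F3 88 8C 85.
Offset 10: leading byte 0xF0 = 11110000 → 4-byte char #4 = F0 9B 83 9B.
Offset 14: leading byte 0xD8 = 11011000 → 2-byte char #5 = D8 B7.
Offset 16: leading byte 0xF0 = 11110000 → 4-byte char #6 = F0 92 85 A7.
Leading byte 0xF0 = 11110000 matches 11110xxx → 4-byte sequence.
Byte 1: 0xF0 = 11110000, payload 000 (3 bits).
Byte 2: 0x92 = 10010010 (10xxxxxx ✓), payload 010010.
Byte 3: 0x85 = 10000101 (10xxxxxx ✓), payload 000101.
Byte 4: 0xA7 = 10100111 (10xxxxxx ✓), payload 100111.
Concatenate: 000010010000101100111 = 0x12167 (21 bits → U+12167).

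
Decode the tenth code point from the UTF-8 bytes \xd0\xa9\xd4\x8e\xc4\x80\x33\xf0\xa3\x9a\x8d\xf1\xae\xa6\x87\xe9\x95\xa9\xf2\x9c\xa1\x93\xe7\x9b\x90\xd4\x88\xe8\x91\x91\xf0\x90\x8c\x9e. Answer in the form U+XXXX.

U+0508

Offset 0: leading byte 0xD0 = 11010000 → 2-byte char #1 = D0 A9.
Offset 2: leading byte 0xD4 = 11010100 → 2-byte char #2 = D4 8E.
Offset 4: leading byte 0xC4 = 11000100 → 2-byte char #3 = C4 80.
Offset 6: leading byte 0x33 = 00110011 → 1-byte char #4 = 33.
Offset 7: leading byte 0xF0 = 11110000 → 4-byte char #5 = F0 A3 9A 8D.
Offset 11: leading byte 0xF1 = 11110001 → 4-byte char #6 = F1 AE A6 87.
Offset 15: leading byte 0xE9 = 11101001 → 3-byte char #7 = E9 95 A9.
Offset 18: leading byte 0xF2 = 11110010 → 4-byte char #8 = F2 9C A1 93.
Offset 22: leading byte 0xE7 = 11100111 → 3-byte char #9 = E7 9B 90.
Offset 25: leading byte 0xD4 = 11010100 → 2-byte char #10 = D4 88.
Leading byte 0xD4 = 11010100 matches 110xxxxx → 2-byte sequence.
Byte 1: 0xD4 = 11010100, payload 10100 (5 bits).
Byte 2: 0x88 = 10001000 (10xxxxxx ✓), payload 001000.
Concatenate: 10100001000 = 0x508 (11 bits → U+0508).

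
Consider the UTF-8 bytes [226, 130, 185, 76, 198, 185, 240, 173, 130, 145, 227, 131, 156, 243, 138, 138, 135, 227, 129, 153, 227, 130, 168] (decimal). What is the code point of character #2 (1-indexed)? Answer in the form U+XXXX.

Offset 0: leading byte 0xE2 = 11100010 → 3-byte char #1 = E2 82 B9.
Offset 3: leading byte 0x4C = 01001100 → 1-byte char #2 = 4C.
Leading byte 0x4C = 01001100 matches 0xxxxxxx → 1-byte sequence.
Byte 1: 0x4C = 01001100, payload 1001100 (7 bits).
Concatenate: 1001100 = 0x4C (7 bits → U+004C).

U+004C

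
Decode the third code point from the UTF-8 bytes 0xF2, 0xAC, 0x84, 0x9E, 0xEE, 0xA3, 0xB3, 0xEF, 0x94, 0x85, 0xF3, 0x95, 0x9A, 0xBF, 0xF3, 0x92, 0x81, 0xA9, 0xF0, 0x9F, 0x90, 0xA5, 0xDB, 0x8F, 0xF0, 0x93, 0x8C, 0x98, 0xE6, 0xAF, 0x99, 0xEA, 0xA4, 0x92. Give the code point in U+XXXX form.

Offset 0: leading byte 0xF2 = 11110010 → 4-byte char #1 = F2 AC 84 9E.
Offset 4: leading byte 0xEE = 11101110 → 3-byte char #2 = EE A3 B3.
Offset 7: leading byte 0xEF = 11101111 → 3-byte char #3 = EF 94 85.
Leading byte 0xEF = 11101111 matches 1110xxxx → 3-byte sequence.
Byte 1: 0xEF = 11101111, payload 1111 (4 bits).
Byte 2: 0x94 = 10010100 (10xxxxxx ✓), payload 010100.
Byte 3: 0x85 = 10000101 (10xxxxxx ✓), payload 000101.
Concatenate: 1111010100000101 = 0xF505 (16 bits → U+F505).

U+F505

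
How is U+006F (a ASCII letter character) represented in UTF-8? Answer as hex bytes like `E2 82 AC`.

6F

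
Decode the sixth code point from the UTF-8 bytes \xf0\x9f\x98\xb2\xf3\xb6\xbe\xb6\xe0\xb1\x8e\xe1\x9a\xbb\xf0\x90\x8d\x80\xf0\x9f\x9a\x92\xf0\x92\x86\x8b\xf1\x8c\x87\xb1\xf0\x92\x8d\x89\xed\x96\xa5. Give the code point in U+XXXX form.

Offset 0: leading byte 0xF0 = 11110000 → 4-byte char #1 = F0 9F 98 B2.
Offset 4: leading byte 0xF3 = 11110011 → 4-byte char #2 = F3 B6 BE B6.
Offset 8: leading byte 0xE0 = 11100000 → 3-byte char #3 = E0 B1 8E.
Offset 11: leading byte 0xE1 = 11100001 → 3-byte char #4 = E1 9A BB.
Offset 14: leading byte 0xF0 = 11110000 → 4-byte char #5 = F0 90 8D 80.
Offset 18: leading byte 0xF0 = 11110000 → 4-byte char #6 = F0 9F 9A 92.
Leading byte 0xF0 = 11110000 matches 11110xxx → 4-byte sequence.
Byte 1: 0xF0 = 11110000, payload 000 (3 bits).
Byte 2: 0x9F = 10011111 (10xxxxxx ✓), payload 011111.
Byte 3: 0x9A = 10011010 (10xxxxxx ✓), payload 011010.
Byte 4: 0x92 = 10010010 (10xxxxxx ✓), payload 010010.
Concatenate: 000011111011010010010 = 0x1F692 (21 bits → U+1F692).

U+1F692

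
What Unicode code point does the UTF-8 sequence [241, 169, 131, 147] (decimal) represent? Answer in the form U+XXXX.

Leading byte 0xF1 = 11110001 matches 11110xxx → 4-byte sequence.
Byte 1: 0xF1 = 11110001, payload 001 (3 bits).
Byte 2: 0xA9 = 10101001 (10xxxxxx ✓), payload 101001.
Byte 3: 0x83 = 10000011 (10xxxxxx ✓), payload 000011.
Byte 4: 0x93 = 10010011 (10xxxxxx ✓), payload 010011.
Concatenate: 001101001000011010011 = 0x690D3 (21 bits → U+690D3).

U+690D3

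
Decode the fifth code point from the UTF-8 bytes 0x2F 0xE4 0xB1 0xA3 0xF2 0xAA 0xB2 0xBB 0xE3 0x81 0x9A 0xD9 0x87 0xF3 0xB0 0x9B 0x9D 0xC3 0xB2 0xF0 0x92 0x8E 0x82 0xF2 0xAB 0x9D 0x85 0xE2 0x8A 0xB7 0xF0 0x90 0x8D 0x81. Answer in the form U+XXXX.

U+0647

Offset 0: leading byte 0x2F = 00101111 → 1-byte char #1 = 2F.
Offset 1: leading byte 0xE4 = 11100100 → 3-byte char #2 = E4 B1 A3.
Offset 4: leading byte 0xF2 = 11110010 → 4-byte char #3 = F2 AA B2 BB.
Offset 8: leading byte 0xE3 = 11100011 → 3-byte char #4 = E3 81 9A.
Offset 11: leading byte 0xD9 = 11011001 → 2-byte char #5 = D9 87.
Leading byte 0xD9 = 11011001 matches 110xxxxx → 2-byte sequence.
Byte 1: 0xD9 = 11011001, payload 11001 (5 bits).
Byte 2: 0x87 = 10000111 (10xxxxxx ✓), payload 000111.
Concatenate: 11001000111 = 0x647 (11 bits → U+0647).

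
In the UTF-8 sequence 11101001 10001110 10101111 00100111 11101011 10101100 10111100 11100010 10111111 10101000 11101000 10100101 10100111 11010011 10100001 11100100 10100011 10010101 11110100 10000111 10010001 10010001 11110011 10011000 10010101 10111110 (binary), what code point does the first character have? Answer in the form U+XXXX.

U+93AF

Offset 0: leading byte 0xE9 = 11101001 → 3-byte char #1 = E9 8E AF.
Leading byte 0xE9 = 11101001 matches 1110xxxx → 3-byte sequence.
Byte 1: 0xE9 = 11101001, payload 1001 (4 bits).
Byte 2: 0x8E = 10001110 (10xxxxxx ✓), payload 001110.
Byte 3: 0xAF = 10101111 (10xxxxxx ✓), payload 101111.
Concatenate: 1001001110101111 = 0x93AF (16 bits → U+93AF).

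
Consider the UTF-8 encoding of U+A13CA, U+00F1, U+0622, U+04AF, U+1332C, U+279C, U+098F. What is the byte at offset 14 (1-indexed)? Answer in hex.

0xAC

1-indexed offset 14 is 0-indexed offset 13.
U+A13CA → 4-byte form F2 A1 8F 8A at offsets 0–3.
U+00F1 → 2-byte form C3 B1 at offsets 4–5.
U+0622 → 2-byte form D8 A2 at offsets 6–7.
U+04AF → 2-byte form D2 AF at offsets 8–9.
U+1332C → 4-byte form F0 93 8C AC at offsets 10–13.
Offset 13 falls in char 5's range; it's byte 4 of F0 93 8C AC = 0xAC.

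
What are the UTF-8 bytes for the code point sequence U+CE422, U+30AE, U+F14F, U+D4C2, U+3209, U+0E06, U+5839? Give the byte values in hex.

F3 8E 90 A2 E3 82 AE EF 85 8F ED 93 82 E3 88 89 E0 B8 86 E5 A0 B9

U+CE422: 4-byte form → F3 8E 90 A2.
U+30AE: 3-byte form → E3 82 AE.
U+F14F: 3-byte form → EF 85 8F.
U+D4C2: 3-byte form → ED 93 82.
U+3209: 3-byte form → E3 88 89.
U+0E06: 3-byte form → E0 B8 86.
U+5839: 3-byte form → E5 A0 B9.
Concatenated (22 bytes): F3 8E 90 A2 E3 82 AE EF 85 8F ED 93 82 E3 88 89 E0 B8 86 E5 A0 B9.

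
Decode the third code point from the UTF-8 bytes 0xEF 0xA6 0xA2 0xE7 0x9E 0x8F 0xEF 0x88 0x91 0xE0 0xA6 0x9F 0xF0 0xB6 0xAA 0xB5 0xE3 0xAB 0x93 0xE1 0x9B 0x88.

Offset 0: leading byte 0xEF = 11101111 → 3-byte char #1 = EF A6 A2.
Offset 3: leading byte 0xE7 = 11100111 → 3-byte char #2 = E7 9E 8F.
Offset 6: leading byte 0xEF = 11101111 → 3-byte char #3 = EF 88 91.
Leading byte 0xEF = 11101111 matches 1110xxxx → 3-byte sequence.
Byte 1: 0xEF = 11101111, payload 1111 (4 bits).
Byte 2: 0x88 = 10001000 (10xxxxxx ✓), payload 001000.
Byte 3: 0x91 = 10010001 (10xxxxxx ✓), payload 010001.
Concatenate: 1111001000010001 = 0xF211 (16 bits → U+F211).

U+F211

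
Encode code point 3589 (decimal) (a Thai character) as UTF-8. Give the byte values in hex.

E0 B8 85

U+0E05 = 0xE05 = 3589 decimal. In range U+0800–U+FFFF → 3-byte form: 1110xxxx 10xxxxxx 10xxxxxx.
Binary (16 bits): 0000111000000101.
Split 4+6+6: 0000 | 111000 | 000101.
Byte 1: 11100000 = 0xE0.
Byte 2: 10111000 = 0xB8.
Byte 3: 10000101 = 0x85.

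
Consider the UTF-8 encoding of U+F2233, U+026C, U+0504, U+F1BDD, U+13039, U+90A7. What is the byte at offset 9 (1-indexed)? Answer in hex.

1-indexed offset 9 is 0-indexed offset 8.
U+F2233 → 4-byte form F3 B2 88 B3 at offsets 0–3.
U+026C → 2-byte form C9 AC at offsets 4–5.
U+0504 → 2-byte form D4 84 at offsets 6–7.
U+F1BDD → 4-byte form F3 B1 AF 9D at offsets 8–11.
Offset 8 falls in char 4's range; it's byte 1 of F3 B1 AF 9D = 0xF3.

0xF3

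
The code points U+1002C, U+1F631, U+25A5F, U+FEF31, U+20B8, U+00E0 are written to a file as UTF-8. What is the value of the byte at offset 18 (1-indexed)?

1-indexed offset 18 is 0-indexed offset 17.
U+1002C → 4-byte form F0 90 80 AC at offsets 0–3.
U+1F631 → 4-byte form F0 9F 98 B1 at offsets 4–7.
U+25A5F → 4-byte form F0 A5 A9 9F at offsets 8–11.
U+FEF31 → 4-byte form F3 BE BC B1 at offsets 12–15.
U+20B8 → 3-byte form E2 82 B8 at offsets 16–18.
Offset 17 falls in char 5's range; it's byte 2 of E2 82 B8 = 0x82.

0x82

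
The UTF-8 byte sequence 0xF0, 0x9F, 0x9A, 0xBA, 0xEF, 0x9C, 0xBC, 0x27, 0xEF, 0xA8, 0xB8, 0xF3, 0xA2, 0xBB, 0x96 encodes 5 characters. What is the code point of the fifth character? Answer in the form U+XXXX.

Offset 0: leading byte 0xF0 = 11110000 → 4-byte char #1 = F0 9F 9A BA.
Offset 4: leading byte 0xEF = 11101111 → 3-byte char #2 = EF 9C BC.
Offset 7: leading byte 0x27 = 00100111 → 1-byte char #3 = 27.
Offset 8: leading byte 0xEF = 11101111 → 3-byte char #4 = EF A8 B8.
Offset 11: leading byte 0xF3 = 11110011 → 4-byte char #5 = F3 A2 BB 96.
Leading byte 0xF3 = 11110011 matches 11110xxx → 4-byte sequence.
Byte 1: 0xF3 = 11110011, payload 011 (3 bits).
Byte 2: 0xA2 = 10100010 (10xxxxxx ✓), payload 100010.
Byte 3: 0xBB = 10111011 (10xxxxxx ✓), payload 111011.
Byte 4: 0x96 = 10010110 (10xxxxxx ✓), payload 010110.
Concatenate: 011100010111011010110 = 0xE2ED6 (21 bits → U+E2ED6).

U+E2ED6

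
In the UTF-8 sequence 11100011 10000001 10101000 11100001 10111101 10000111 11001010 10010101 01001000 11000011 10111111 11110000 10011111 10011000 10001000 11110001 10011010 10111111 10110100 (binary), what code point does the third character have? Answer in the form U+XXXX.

U+0295

Offset 0: leading byte 0xE3 = 11100011 → 3-byte char #1 = E3 81 A8.
Offset 3: leading byte 0xE1 = 11100001 → 3-byte char #2 = E1 BD 87.
Offset 6: leading byte 0xCA = 11001010 → 2-byte char #3 = CA 95.
Leading byte 0xCA = 11001010 matches 110xxxxx → 2-byte sequence.
Byte 1: 0xCA = 11001010, payload 01010 (5 bits).
Byte 2: 0x95 = 10010101 (10xxxxxx ✓), payload 010101.
Concatenate: 01010010101 = 0x295 (11 bits → U+0295).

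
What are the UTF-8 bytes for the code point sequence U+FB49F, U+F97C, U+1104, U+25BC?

F3 BB 92 9F EF A5 BC E1 84 84 E2 96 BC

U+FB49F: 4-byte form → F3 BB 92 9F.
U+F97C: 3-byte form → EF A5 BC.
U+1104: 3-byte form → E1 84 84.
U+25BC: 3-byte form → E2 96 BC.
Concatenated (13 bytes): F3 BB 92 9F EF A5 BC E1 84 84 E2 96 BC.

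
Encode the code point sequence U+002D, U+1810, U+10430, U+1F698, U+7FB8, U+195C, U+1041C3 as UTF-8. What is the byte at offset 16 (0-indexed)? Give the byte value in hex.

U+002D → 1-byte form 2D at offsets 0–0.
U+1810 → 3-byte form E1 A0 90 at offsets 1–3.
U+10430 → 4-byte form F0 90 90 B0 at offsets 4–7.
U+1F698 → 4-byte form F0 9F 9A 98 at offsets 8–11.
U+7FB8 → 3-byte form E7 BE B8 at offsets 12–14.
U+195C → 3-byte form E1 A5 9C at offsets 15–17.
Offset 16 falls in char 6's range; it's byte 2 of E1 A5 9C = 0xA5.

0xA5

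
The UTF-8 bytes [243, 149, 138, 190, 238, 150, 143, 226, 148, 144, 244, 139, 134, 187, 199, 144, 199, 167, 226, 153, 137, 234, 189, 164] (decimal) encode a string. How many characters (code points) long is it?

8

Byte at offset 0: 0xF3 = 11110011 → 4-byte char (#1). Advance 4.
Byte at offset 4: 0xEE = 11101110 → 3-byte char (#2). Advance 3.
Byte at offset 7: 0xE2 = 11100010 → 3-byte char (#3). Advance 3.
Byte at offset 10: 0xF4 = 11110100 → 4-byte char (#4). Advance 4.
Byte at offset 14: 0xC7 = 11000111 → 2-byte char (#5). Advance 2.
Byte at offset 16: 0xC7 = 11000111 → 2-byte char (#6). Advance 2.
Byte at offset 18: 0xE2 = 11100010 → 3-byte char (#7). Advance 3.
Byte at offset 21: 0xEA = 11101010 → 3-byte char (#8). Advance 3.
Reached end at offset 24 after 8 code points.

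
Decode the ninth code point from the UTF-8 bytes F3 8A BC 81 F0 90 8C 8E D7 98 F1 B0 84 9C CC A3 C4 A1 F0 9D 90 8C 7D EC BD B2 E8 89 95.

U+CF72

Offset 0: leading byte 0xF3 = 11110011 → 4-byte char #1 = F3 8A BC 81.
Offset 4: leading byte 0xF0 = 11110000 → 4-byte char #2 = F0 90 8C 8E.
Offset 8: leading byte 0xD7 = 11010111 → 2-byte char #3 = D7 98.
Offset 10: leading byte 0xF1 = 11110001 → 4-byte char #4 = F1 B0 84 9C.
Offset 14: leading byte 0xCC = 11001100 → 2-byte char #5 = CC A3.
Offset 16: leading byte 0xC4 = 11000100 → 2-byte char #6 = C4 A1.
Offset 18: leading byte 0xF0 = 11110000 → 4-byte char #7 = F0 9D 90 8C.
Offset 22: leading byte 0x7D = 01111101 → 1-byte char #8 = 7D.
Offset 23: leading byte 0xEC = 11101100 → 3-byte char #9 = EC BD B2.
Leading byte 0xEC = 11101100 matches 1110xxxx → 3-byte sequence.
Byte 1: 0xEC = 11101100, payload 1100 (4 bits).
Byte 2: 0xBD = 10111101 (10xxxxxx ✓), payload 111101.
Byte 3: 0xB2 = 10110010 (10xxxxxx ✓), payload 110010.
Concatenate: 1100111101110010 = 0xCF72 (16 bits → U+CF72).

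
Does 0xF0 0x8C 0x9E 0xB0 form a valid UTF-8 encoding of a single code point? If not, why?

invalid (overlong encoding)

Leading byte 0xF0 = 11110000 → 4-byte form.
Continuation bytes all match 10xxxxxx. Payload decodes to 0xC7B0.
But 0xC7B0 < 0x10000, the minimum for a 4-byte sequence — this is an overlong encoding.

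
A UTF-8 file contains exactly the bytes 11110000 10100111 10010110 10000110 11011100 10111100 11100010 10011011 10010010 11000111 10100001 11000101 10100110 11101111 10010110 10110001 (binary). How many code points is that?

6

Byte at offset 0: 0xF0 = 11110000 → 4-byte char (#1). Advance 4.
Byte at offset 4: 0xDC = 11011100 → 2-byte char (#2). Advance 2.
Byte at offset 6: 0xE2 = 11100010 → 3-byte char (#3). Advance 3.
Byte at offset 9: 0xC7 = 11000111 → 2-byte char (#4). Advance 2.
Byte at offset 11: 0xC5 = 11000101 → 2-byte char (#5). Advance 2.
Byte at offset 13: 0xEF = 11101111 → 3-byte char (#6). Advance 3.
Reached end at offset 16 after 6 code points.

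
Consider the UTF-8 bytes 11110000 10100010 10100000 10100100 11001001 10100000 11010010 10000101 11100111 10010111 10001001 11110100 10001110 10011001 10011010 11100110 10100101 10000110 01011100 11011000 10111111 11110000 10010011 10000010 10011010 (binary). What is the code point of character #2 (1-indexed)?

U+0260

Offset 0: leading byte 0xF0 = 11110000 → 4-byte char #1 = F0 A2 A0 A4.
Offset 4: leading byte 0xC9 = 11001001 → 2-byte char #2 = C9 A0.
Leading byte 0xC9 = 11001001 matches 110xxxxx → 2-byte sequence.
Byte 1: 0xC9 = 11001001, payload 01001 (5 bits).
Byte 2: 0xA0 = 10100000 (10xxxxxx ✓), payload 100000.
Concatenate: 01001100000 = 0x260 (11 bits → U+0260).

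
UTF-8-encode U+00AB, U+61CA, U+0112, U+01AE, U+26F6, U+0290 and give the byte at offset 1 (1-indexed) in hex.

1-indexed offset 1 is 0-indexed offset 0.
U+00AB → 2-byte form C2 AB at offsets 0–1.
Offset 0 falls in char 1's range; it's byte 1 of C2 AB = 0xC2.

0xC2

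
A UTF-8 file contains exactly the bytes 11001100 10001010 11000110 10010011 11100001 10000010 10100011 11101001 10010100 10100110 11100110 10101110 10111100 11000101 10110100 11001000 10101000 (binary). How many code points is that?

Byte at offset 0: 0xCC = 11001100 → 2-byte char (#1). Advance 2.
Byte at offset 2: 0xC6 = 11000110 → 2-byte char (#2). Advance 2.
Byte at offset 4: 0xE1 = 11100001 → 3-byte char (#3). Advance 3.
Byte at offset 7: 0xE9 = 11101001 → 3-byte char (#4). Advance 3.
Byte at offset 10: 0xE6 = 11100110 → 3-byte char (#5). Advance 3.
Byte at offset 13: 0xC5 = 11000101 → 2-byte char (#6). Advance 2.
Byte at offset 15: 0xC8 = 11001000 → 2-byte char (#7). Advance 2.
Reached end at offset 17 after 7 code points.

7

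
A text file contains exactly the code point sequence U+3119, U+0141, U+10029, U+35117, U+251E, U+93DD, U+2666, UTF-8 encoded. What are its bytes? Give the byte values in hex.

E3 84 99 C5 81 F0 90 80 A9 F0 B5 84 97 E2 94 9E E9 8F 9D E2 99 A6

U+3119: 3-byte form → E3 84 99.
U+0141: 2-byte form → C5 81.
U+10029: 4-byte form → F0 90 80 A9.
U+35117: 4-byte form → F0 B5 84 97.
U+251E: 3-byte form → E2 94 9E.
U+93DD: 3-byte form → E9 8F 9D.
U+2666: 3-byte form → E2 99 A6.
Concatenated (22 bytes): E3 84 99 C5 81 F0 90 80 A9 F0 B5 84 97 E2 94 9E E9 8F 9D E2 99 A6.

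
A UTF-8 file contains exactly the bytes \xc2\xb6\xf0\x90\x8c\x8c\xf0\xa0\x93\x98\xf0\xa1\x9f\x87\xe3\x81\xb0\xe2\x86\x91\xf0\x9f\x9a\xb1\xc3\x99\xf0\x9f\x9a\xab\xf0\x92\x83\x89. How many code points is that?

Byte at offset 0: 0xC2 = 11000010 → 2-byte char (#1). Advance 2.
Byte at offset 2: 0xF0 = 11110000 → 4-byte char (#2). Advance 4.
Byte at offset 6: 0xF0 = 11110000 → 4-byte char (#3). Advance 4.
Byte at offset 10: 0xF0 = 11110000 → 4-byte char (#4). Advance 4.
Byte at offset 14: 0xE3 = 11100011 → 3-byte char (#5). Advance 3.
Byte at offset 17: 0xE2 = 11100010 → 3-byte char (#6). Advance 3.
Byte at offset 20: 0xF0 = 11110000 → 4-byte char (#7). Advance 4.
Byte at offset 24: 0xC3 = 11000011 → 2-byte char (#8). Advance 2.
Byte at offset 26: 0xF0 = 11110000 → 4-byte char (#9). Advance 4.
Byte at offset 30: 0xF0 = 11110000 → 4-byte char (#10). Advance 4.
Reached end at offset 34 after 10 code points.

10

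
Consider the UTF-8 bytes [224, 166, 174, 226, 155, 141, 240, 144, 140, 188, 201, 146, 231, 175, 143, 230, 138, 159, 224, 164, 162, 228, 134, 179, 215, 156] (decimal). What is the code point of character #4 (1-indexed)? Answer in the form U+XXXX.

U+0252

Offset 0: leading byte 0xE0 = 11100000 → 3-byte char #1 = E0 A6 AE.
Offset 3: leading byte 0xE2 = 11100010 → 3-byte char #2 = E2 9B 8D.
Offset 6: leading byte 0xF0 = 11110000 → 4-byte char #3 = F0 90 8C BC.
Offset 10: leading byte 0xC9 = 11001001 → 2-byte char #4 = C9 92.
Leading byte 0xC9 = 11001001 matches 110xxxxx → 2-byte sequence.
Byte 1: 0xC9 = 11001001, payload 01001 (5 bits).
Byte 2: 0x92 = 10010010 (10xxxxxx ✓), payload 010010.
Concatenate: 01001010010 = 0x252 (11 bits → U+0252).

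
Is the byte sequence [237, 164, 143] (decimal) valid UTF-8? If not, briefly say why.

invalid (encodes a surrogate (U+D800–U+DFFF))

Structurally a 3-byte sequence; payload = 0xD90F.
But 0xD90F is in U+D800–U+DFFF, the surrogate range. Surrogates are not Unicode scalar values and are forbidden in UTF-8.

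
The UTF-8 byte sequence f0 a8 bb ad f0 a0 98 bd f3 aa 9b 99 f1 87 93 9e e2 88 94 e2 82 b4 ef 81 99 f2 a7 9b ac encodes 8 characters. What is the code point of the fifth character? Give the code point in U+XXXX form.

Offset 0: leading byte 0xF0 = 11110000 → 4-byte char #1 = F0 A8 BB AD.
Offset 4: leading byte 0xF0 = 11110000 → 4-byte char #2 = F0 A0 98 BD.
Offset 8: leading byte 0xF3 = 11110011 → 4-byte char #3 = F3 AA 9B 99.
Offset 12: leading byte 0xF1 = 11110001 → 4-byte char #4 = F1 87 93 9E.
Offset 16: leading byte 0xE2 = 11100010 → 3-byte char #5 = E2 88 94.
Leading byte 0xE2 = 11100010 matches 1110xxxx → 3-byte sequence.
Byte 1: 0xE2 = 11100010, payload 0010 (4 bits).
Byte 2: 0x88 = 10001000 (10xxxxxx ✓), payload 001000.
Byte 3: 0x94 = 10010100 (10xxxxxx ✓), payload 010100.
Concatenate: 0010001000010100 = 0x2214 (16 bits → U+2214).

U+2214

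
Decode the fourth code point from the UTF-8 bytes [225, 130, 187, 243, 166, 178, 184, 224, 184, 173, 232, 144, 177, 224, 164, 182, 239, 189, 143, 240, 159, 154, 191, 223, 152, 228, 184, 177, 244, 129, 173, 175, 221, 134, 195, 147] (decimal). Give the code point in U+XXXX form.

U+8431

Offset 0: leading byte 0xE1 = 11100001 → 3-byte char #1 = E1 82 BB.
Offset 3: leading byte 0xF3 = 11110011 → 4-byte char #2 = F3 A6 B2 B8.
Offset 7: leading byte 0xE0 = 11100000 → 3-byte char #3 = E0 B8 AD.
Offset 10: leading byte 0xE8 = 11101000 → 3-byte char #4 = E8 90 B1.
Leading byte 0xE8 = 11101000 matches 1110xxxx → 3-byte sequence.
Byte 1: 0xE8 = 11101000, payload 1000 (4 bits).
Byte 2: 0x90 = 10010000 (10xxxxxx ✓), payload 010000.
Byte 3: 0xB1 = 10110001 (10xxxxxx ✓), payload 110001.
Concatenate: 1000010000110001 = 0x8431 (16 bits → U+8431).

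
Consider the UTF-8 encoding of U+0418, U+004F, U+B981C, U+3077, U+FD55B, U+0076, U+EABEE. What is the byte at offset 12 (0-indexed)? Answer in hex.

U+0418 → 2-byte form D0 98 at offsets 0–1.
U+004F → 1-byte form 4F at offsets 2–2.
U+B981C → 4-byte form F2 B9 A0 9C at offsets 3–6.
U+3077 → 3-byte form E3 81 B7 at offsets 7–9.
U+FD55B → 4-byte form F3 BD 95 9B at offsets 10–13.
Offset 12 falls in char 5's range; it's byte 3 of F3 BD 95 9B = 0x95.

0x95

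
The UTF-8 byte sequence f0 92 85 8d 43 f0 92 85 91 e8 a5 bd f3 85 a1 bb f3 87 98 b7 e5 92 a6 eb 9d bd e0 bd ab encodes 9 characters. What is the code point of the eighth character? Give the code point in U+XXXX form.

U+B77D

Offset 0: leading byte 0xF0 = 11110000 → 4-byte char #1 = F0 92 85 8D.
Offset 4: leading byte 0x43 = 01000011 → 1-byte char #2 = 43.
Offset 5: leading byte 0xF0 = 11110000 → 4-byte char #3 = F0 92 85 91.
Offset 9: leading byte 0xE8 = 11101000 → 3-byte char #4 = E8 A5 BD.
Offset 12: leading byte 0xF3 = 11110011 → 4-byte char #5 = F3 85 A1 BB.
Offset 16: leading byte 0xF3 = 11110011 → 4-byte char #6 = F3 87 98 B7.
Offset 20: leading byte 0xE5 = 11100101 → 3-byte char #7 = E5 92 A6.
Offset 23: leading byte 0xEB = 11101011 → 3-byte char #8 = EB 9D BD.
Leading byte 0xEB = 11101011 matches 1110xxxx → 3-byte sequence.
Byte 1: 0xEB = 11101011, payload 1011 (4 bits).
Byte 2: 0x9D = 10011101 (10xxxxxx ✓), payload 011101.
Byte 3: 0xBD = 10111101 (10xxxxxx ✓), payload 111101.
Concatenate: 1011011101111101 = 0xB77D (16 bits → U+B77D).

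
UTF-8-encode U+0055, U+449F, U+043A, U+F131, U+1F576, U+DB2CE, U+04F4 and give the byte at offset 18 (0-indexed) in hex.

0xB4

U+0055 → 1-byte form 55 at offsets 0–0.
U+449F → 3-byte form E4 92 9F at offsets 1–3.
U+043A → 2-byte form D0 BA at offsets 4–5.
U+F131 → 3-byte form EF 84 B1 at offsets 6–8.
U+1F576 → 4-byte form F0 9F 95 B6 at offsets 9–12.
U+DB2CE → 4-byte form F3 9B 8B 8E at offsets 13–16.
U+04F4 → 2-byte form D3 B4 at offsets 17–18.
Offset 18 falls in char 7's range; it's byte 2 of D3 B4 = 0xB4.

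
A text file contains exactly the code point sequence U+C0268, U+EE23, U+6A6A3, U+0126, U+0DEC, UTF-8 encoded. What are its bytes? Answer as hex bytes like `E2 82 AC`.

F3 80 89 A8 EE B8 A3 F1 AA 9A A3 C4 A6 E0 B7 AC

U+C0268: 4-byte form → F3 80 89 A8.
U+EE23: 3-byte form → EE B8 A3.
U+6A6A3: 4-byte form → F1 AA 9A A3.
U+0126: 2-byte form → C4 A6.
U+0DEC: 3-byte form → E0 B7 AC.
Concatenated (16 bytes): F3 80 89 A8 EE B8 A3 F1 AA 9A A3 C4 A6 E0 B7 AC.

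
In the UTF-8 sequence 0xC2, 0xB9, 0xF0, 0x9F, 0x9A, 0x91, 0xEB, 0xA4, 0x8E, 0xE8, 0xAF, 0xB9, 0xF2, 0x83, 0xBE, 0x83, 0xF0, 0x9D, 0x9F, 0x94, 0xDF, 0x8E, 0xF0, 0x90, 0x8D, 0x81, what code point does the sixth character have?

Offset 0: leading byte 0xC2 = 11000010 → 2-byte char #1 = C2 B9.
Offset 2: leading byte 0xF0 = 11110000 → 4-byte char #2 = F0 9F 9A 91.
Offset 6: leading byte 0xEB = 11101011 → 3-byte char #3 = EB A4 8E.
Offset 9: leading byte 0xE8 = 11101000 → 3-byte char #4 = E8 AF B9.
Offset 12: leading byte 0xF2 = 11110010 → 4-byte char #5 = F2 83 BE 83.
Offset 16: leading byte 0xF0 = 11110000 → 4-byte char #6 = F0 9D 9F 94.
Leading byte 0xF0 = 11110000 matches 11110xxx → 4-byte sequence.
Byte 1: 0xF0 = 11110000, payload 000 (3 bits).
Byte 2: 0x9D = 10011101 (10xxxxxx ✓), payload 011101.
Byte 3: 0x9F = 10011111 (10xxxxxx ✓), payload 011111.
Byte 4: 0x94 = 10010100 (10xxxxxx ✓), payload 010100.
Concatenate: 000011101011111010100 = 0x1D7D4 (21 bits → U+1D7D4).

U+1D7D4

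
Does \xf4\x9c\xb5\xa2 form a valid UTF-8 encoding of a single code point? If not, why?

invalid (encodes a value above U+10FFFF)

Leading byte 0xF4 = 11110100 → 4-byte form.
Payload = 0x11CD62, which exceeds U+10FFFF, the maximum Unicode code point. (Leading bytes F5–FF, or F4 followed by ≥ 0x90, are invalid.)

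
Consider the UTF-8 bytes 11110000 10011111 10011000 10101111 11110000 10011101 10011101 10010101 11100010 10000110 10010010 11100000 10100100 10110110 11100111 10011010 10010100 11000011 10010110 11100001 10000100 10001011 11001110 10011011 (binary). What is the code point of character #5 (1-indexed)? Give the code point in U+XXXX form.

Offset 0: leading byte 0xF0 = 11110000 → 4-byte char #1 = F0 9F 98 AF.
Offset 4: leading byte 0xF0 = 11110000 → 4-byte char #2 = F0 9D 9D 95.
Offset 8: leading byte 0xE2 = 11100010 → 3-byte char #3 = E2 86 92.
Offset 11: leading byte 0xE0 = 11100000 → 3-byte char #4 = E0 A4 B6.
Offset 14: leading byte 0xE7 = 11100111 → 3-byte char #5 = E7 9A 94.
Leading byte 0xE7 = 11100111 matches 1110xxxx → 3-byte sequence.
Byte 1: 0xE7 = 11100111, payload 0111 (4 bits).
Byte 2: 0x9A = 10011010 (10xxxxxx ✓), payload 011010.
Byte 3: 0x94 = 10010100 (10xxxxxx ✓), payload 010100.
Concatenate: 0111011010010100 = 0x7694 (16 bits → U+7694).

U+7694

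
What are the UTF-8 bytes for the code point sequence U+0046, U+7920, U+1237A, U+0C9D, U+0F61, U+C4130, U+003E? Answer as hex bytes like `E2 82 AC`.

U+0046: 1-byte form → 46.
U+7920: 3-byte form → E7 A4 A0.
U+1237A: 4-byte form → F0 92 8D BA.
U+0C9D: 3-byte form → E0 B2 9D.
U+0F61: 3-byte form → E0 BD A1.
U+C4130: 4-byte form → F3 84 84 B0.
U+003E: 1-byte form → 3E.
Concatenated (19 bytes): 46 E7 A4 A0 F0 92 8D BA E0 B2 9D E0 BD A1 F3 84 84 B0 3E.

46 E7 A4 A0 F0 92 8D BA E0 B2 9D E0 BD A1 F3 84 84 B0 3E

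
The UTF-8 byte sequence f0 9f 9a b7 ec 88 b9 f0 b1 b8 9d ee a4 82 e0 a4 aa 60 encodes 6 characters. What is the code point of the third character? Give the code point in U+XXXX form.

U+31E1D

Offset 0: leading byte 0xF0 = 11110000 → 4-byte char #1 = F0 9F 9A B7.
Offset 4: leading byte 0xEC = 11101100 → 3-byte char #2 = EC 88 B9.
Offset 7: leading byte 0xF0 = 11110000 → 4-byte char #3 = F0 B1 B8 9D.
Leading byte 0xF0 = 11110000 matches 11110xxx → 4-byte sequence.
Byte 1: 0xF0 = 11110000, payload 000 (3 bits).
Byte 2: 0xB1 = 10110001 (10xxxxxx ✓), payload 110001.
Byte 3: 0xB8 = 10111000 (10xxxxxx ✓), payload 111000.
Byte 4: 0x9D = 10011101 (10xxxxxx ✓), payload 011101.
Concatenate: 000110001111000011101 = 0x31E1D (21 bits → U+31E1D).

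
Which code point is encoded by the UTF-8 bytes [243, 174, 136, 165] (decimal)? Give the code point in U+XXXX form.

U+EE225

Leading byte 0xF3 = 11110011 matches 11110xxx → 4-byte sequence.
Byte 1: 0xF3 = 11110011, payload 011 (3 bits).
Byte 2: 0xAE = 10101110 (10xxxxxx ✓), payload 101110.
Byte 3: 0x88 = 10001000 (10xxxxxx ✓), payload 001000.
Byte 4: 0xA5 = 10100101 (10xxxxxx ✓), payload 100101.
Concatenate: 011101110001000100101 = 0xEE225 (21 bits → U+EE225).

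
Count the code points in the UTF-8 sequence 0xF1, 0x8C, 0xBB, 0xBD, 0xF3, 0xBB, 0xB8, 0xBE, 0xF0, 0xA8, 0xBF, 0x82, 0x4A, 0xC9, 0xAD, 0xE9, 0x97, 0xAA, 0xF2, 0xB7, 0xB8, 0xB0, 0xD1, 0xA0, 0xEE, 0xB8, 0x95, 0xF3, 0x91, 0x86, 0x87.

Byte at offset 0: 0xF1 = 11110001 → 4-byte char (#1). Advance 4.
Byte at offset 4: 0xF3 = 11110011 → 4-byte char (#2). Advance 4.
Byte at offset 8: 0xF0 = 11110000 → 4-byte char (#3). Advance 4.
Byte at offset 12: 0x4A = 01001010 → 1-byte char (#4). Advance 1.
Byte at offset 13: 0xC9 = 11001001 → 2-byte char (#5). Advance 2.
Byte at offset 15: 0xE9 = 11101001 → 3-byte char (#6). Advance 3.
Byte at offset 18: 0xF2 = 11110010 → 4-byte char (#7). Advance 4.
Byte at offset 22: 0xD1 = 11010001 → 2-byte char (#8). Advance 2.
Byte at offset 24: 0xEE = 11101110 → 3-byte char (#9). Advance 3.
Byte at offset 27: 0xF3 = 11110011 → 4-byte char (#10). Advance 4.
Reached end at offset 31 after 10 code points.

10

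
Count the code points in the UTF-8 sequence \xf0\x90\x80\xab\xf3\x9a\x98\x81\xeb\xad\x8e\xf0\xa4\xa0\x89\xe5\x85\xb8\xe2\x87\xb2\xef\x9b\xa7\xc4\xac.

8

Byte at offset 0: 0xF0 = 11110000 → 4-byte char (#1). Advance 4.
Byte at offset 4: 0xF3 = 11110011 → 4-byte char (#2). Advance 4.
Byte at offset 8: 0xEB = 11101011 → 3-byte char (#3). Advance 3.
Byte at offset 11: 0xF0 = 11110000 → 4-byte char (#4). Advance 4.
Byte at offset 15: 0xE5 = 11100101 → 3-byte char (#5). Advance 3.
Byte at offset 18: 0xE2 = 11100010 → 3-byte char (#6). Advance 3.
Byte at offset 21: 0xEF = 11101111 → 3-byte char (#7). Advance 3.
Byte at offset 24: 0xC4 = 11000100 → 2-byte char (#8). Advance 2.
Reached end at offset 26 after 8 code points.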